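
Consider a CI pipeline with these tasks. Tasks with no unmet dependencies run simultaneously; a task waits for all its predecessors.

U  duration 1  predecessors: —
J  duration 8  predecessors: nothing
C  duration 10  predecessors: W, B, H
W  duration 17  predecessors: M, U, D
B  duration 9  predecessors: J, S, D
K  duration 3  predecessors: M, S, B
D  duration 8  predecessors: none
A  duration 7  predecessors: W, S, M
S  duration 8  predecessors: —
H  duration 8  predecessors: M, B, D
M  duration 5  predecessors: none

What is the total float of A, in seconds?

The longest chain is S→B→H→C = 8+9+8+10 = 35; overall finish 35 seconds.
Longest path through A: 32 seconds (earliest finish 32, latest finish 35).
So A can slip 35 − 32 = 3 seconds.

3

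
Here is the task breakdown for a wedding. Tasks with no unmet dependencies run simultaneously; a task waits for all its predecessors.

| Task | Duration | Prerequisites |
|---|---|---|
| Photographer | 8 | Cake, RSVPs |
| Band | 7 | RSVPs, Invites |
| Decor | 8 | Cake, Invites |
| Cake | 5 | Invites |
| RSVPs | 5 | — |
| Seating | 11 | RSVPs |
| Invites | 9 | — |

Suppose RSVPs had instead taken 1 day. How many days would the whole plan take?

Critical path before the change: Invites→Cake→Photographer = 9+5+8 = 22 giving 22 days.
The longest path through RSVPs is only 16 days, so RSVPs has float 6.
No other chain overtakes it, so the finish is 22 days.

22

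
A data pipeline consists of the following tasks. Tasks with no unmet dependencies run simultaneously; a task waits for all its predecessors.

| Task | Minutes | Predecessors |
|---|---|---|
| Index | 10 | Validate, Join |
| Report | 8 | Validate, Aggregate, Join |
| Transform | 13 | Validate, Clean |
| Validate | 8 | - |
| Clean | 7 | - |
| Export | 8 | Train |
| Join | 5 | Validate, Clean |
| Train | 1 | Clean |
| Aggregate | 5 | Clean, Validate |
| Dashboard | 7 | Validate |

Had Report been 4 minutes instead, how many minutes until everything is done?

Actual critical path: Validate→Join→Index = 8+5+10 = 23 ⇒ 23 minutes.
The longest path through Report is only 21 minutes, so Report has float 2.
That remains the longest chain; total 23 minutes.

23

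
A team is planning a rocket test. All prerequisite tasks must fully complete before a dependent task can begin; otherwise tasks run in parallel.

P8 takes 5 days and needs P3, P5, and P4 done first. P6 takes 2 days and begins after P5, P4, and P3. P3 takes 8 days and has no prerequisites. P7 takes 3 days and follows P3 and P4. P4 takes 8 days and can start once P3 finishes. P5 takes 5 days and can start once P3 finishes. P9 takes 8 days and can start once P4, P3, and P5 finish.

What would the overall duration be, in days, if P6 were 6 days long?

24

Critical path before the change: P3→P4→P9 = 8+8+8 = 24 giving 24 days.
The longest path through P6 is only 18 days, so P6 has float 6.
No other chain overtakes it, so the finish is 24 days.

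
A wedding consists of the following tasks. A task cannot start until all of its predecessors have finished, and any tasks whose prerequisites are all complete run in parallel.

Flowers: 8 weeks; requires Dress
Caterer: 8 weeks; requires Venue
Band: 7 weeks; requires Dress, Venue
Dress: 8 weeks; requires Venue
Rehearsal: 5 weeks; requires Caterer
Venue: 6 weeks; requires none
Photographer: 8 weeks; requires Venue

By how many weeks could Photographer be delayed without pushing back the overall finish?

8

Venue→Dress→Flowers = 6+8+8 = 22 sets the makespan at 22 weeks.
The longest chain containing Photographer totals 14 weeks.
Float = 22 − 14 = 8.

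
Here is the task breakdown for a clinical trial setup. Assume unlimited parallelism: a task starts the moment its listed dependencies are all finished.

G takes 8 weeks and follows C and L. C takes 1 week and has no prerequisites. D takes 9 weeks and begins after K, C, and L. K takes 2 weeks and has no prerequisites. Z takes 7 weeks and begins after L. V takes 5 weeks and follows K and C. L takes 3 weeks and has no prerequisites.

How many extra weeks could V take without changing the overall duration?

5

The longest chain is L→D = 3+9 = 12; overall finish 12 weeks.
Longest path through V: 7 weeks (earliest finish 7, latest finish 12).
Slack of V = 7 − 2 = 5 weeks.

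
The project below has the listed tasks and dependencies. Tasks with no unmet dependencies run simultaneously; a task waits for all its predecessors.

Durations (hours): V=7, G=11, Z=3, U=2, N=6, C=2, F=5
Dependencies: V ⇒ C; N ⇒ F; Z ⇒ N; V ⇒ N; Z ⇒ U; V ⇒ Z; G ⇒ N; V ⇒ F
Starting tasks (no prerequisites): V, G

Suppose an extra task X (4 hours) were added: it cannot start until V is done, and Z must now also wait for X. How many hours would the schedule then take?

Originally the schedule takes 22 hours.
With X inserted, Z now waits for max(V, X).
New critical path: V→X→Z→N→F = 7+4+3+6+5 = 25 ⇒ 25 hours.

25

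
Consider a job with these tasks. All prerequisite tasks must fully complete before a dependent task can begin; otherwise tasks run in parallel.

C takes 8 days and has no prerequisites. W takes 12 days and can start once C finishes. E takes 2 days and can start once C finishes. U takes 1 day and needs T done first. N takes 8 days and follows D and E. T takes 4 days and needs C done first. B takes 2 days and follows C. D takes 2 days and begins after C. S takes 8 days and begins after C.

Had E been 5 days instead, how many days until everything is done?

Baseline: C→W = 8+12 = 20 → 20 days.
E is off the critical path — its longest chain is 18 days, giving 2 of slack.
New critical path: C→E→N = 8+5+8 = 21 ⇒ 21 days.

21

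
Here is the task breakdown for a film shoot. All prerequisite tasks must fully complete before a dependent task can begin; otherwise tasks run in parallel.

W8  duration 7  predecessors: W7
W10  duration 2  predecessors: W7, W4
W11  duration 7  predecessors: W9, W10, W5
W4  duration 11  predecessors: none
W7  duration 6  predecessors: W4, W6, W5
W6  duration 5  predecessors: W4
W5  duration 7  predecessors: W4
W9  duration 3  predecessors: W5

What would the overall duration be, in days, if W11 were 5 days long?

31

As given, the longest chain is W4→W5→W7→W10→W11 = 11+7+6+2+7 = 33, so the finish is 33 days.
W11 is on the critical path; changing it to 5 makes that path 31 days.
Now W4→W5→W7→W8 = 11+7+6+7 = 31 is longest, so the finish becomes 31 days.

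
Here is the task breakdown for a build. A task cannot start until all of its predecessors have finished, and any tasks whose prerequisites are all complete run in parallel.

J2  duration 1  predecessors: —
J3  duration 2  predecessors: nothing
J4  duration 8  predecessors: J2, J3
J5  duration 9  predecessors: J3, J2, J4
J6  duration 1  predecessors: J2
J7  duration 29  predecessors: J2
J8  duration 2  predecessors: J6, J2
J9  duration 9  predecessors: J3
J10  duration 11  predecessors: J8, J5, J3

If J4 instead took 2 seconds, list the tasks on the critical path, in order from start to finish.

J2, J7

Actual critical path: J3→J4→J5→J10 = 2+8+9+11 = 30 ⇒ 30 seconds.
J4 lies on that path, so at 2 seconds the path becomes 24 seconds.
The binding chain switches to J2→J7 = 1+29 = 30; finish 30 seconds.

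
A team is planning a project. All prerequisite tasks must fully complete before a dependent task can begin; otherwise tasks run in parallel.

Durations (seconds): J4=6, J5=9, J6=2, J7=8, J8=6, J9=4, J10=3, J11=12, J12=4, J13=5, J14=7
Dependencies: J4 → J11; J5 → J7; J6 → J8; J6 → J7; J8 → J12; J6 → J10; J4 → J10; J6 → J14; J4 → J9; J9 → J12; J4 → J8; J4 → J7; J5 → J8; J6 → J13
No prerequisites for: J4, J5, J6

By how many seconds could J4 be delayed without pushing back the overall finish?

Critical path: J5→J8→J12 = 9+6+4 = 19, so the finish is 19 seconds.
The longest chain containing J4 totals 18 seconds.
Float = 19 − 18 = 1.

1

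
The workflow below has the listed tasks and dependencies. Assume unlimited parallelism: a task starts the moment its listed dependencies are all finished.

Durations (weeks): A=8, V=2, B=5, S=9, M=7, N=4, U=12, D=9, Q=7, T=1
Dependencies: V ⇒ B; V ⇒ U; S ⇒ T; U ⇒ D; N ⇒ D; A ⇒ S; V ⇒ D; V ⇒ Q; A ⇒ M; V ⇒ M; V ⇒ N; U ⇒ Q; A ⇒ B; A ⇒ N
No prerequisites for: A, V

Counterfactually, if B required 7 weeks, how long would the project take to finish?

23

Actual critical path: V→U→D = 2+12+9 = 23 ⇒ 23 weeks.
B has 10 weeks of float (longest path through it is 13).
No other chain overtakes it, so the finish is 23 weeks.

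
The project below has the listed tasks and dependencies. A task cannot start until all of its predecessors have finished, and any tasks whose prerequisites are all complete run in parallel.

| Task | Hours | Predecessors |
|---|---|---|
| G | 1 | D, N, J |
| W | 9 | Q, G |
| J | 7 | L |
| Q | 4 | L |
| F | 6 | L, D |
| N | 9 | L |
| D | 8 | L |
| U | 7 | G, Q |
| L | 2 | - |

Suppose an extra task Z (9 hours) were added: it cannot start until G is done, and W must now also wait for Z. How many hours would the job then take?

Originally the job takes 21 hours.
With Z inserted, W now waits for max(Q, G, Z).
New critical path: L→N→G→Z→W = 2+9+1+9+9 = 30 ⇒ 30 hours.

30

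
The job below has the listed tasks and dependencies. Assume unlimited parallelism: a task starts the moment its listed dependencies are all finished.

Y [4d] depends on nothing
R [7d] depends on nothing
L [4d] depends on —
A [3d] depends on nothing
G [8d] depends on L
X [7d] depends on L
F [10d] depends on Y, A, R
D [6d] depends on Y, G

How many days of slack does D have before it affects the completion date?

0

The longest chain is L→G→D = 4+8+6 = 18; overall finish 18 days.
D finishes as early as 18 and must finish by 18.
So D can slip 18 − 18 = 0 days.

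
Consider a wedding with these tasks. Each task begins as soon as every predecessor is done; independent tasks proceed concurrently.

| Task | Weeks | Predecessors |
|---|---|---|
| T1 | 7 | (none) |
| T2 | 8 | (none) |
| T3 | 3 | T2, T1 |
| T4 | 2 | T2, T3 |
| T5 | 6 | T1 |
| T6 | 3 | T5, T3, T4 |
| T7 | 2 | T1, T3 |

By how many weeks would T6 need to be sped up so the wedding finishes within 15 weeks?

1

Current finish: 16 weeks; target: 15.
T6 is on every critical path, so each week cut from T6 cuts the finish by one (this holds down to a finish of 14).
Need 16 − 15 = 1 week off T6 → T6 becomes 2 weeks, finish becomes 15.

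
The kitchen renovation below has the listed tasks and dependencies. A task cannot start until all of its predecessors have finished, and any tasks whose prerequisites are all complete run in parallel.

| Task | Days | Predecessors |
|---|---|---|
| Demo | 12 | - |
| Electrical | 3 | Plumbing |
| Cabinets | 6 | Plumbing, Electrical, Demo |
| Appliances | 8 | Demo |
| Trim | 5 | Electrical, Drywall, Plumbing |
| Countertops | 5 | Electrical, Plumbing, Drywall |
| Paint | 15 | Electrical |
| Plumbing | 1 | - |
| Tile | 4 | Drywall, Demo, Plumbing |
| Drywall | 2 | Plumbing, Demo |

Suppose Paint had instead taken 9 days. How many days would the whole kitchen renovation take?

Actual critical path: Demo→Appliances = 12+8 = 20 ⇒ 20 days.
Paint has 1 day of float (longest path through it is 19).
The critical path is still Demo→Appliances; finish is now 20 days.

20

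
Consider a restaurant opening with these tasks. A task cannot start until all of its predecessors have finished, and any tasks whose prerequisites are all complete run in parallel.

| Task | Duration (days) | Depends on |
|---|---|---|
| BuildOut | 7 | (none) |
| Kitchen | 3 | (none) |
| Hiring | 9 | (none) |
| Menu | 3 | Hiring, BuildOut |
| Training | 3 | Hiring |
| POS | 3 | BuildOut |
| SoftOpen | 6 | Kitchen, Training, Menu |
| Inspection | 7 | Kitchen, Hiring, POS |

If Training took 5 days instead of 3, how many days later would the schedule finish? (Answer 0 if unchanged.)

2

Actual critical path: Hiring→Training→SoftOpen = 9+3+6 = 18 ⇒ 18 days.
Training lies on that path, so at 5 days the path becomes 20 days.
The critical path is still Hiring→Training→SoftOpen; finish is now 20 days.
Change in finish: 20 − 18 = +2 days.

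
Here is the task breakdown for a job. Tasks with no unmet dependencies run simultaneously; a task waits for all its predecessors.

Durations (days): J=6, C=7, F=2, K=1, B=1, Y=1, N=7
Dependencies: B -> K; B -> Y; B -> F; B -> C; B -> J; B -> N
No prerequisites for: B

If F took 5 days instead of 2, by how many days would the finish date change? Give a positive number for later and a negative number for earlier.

0

Critical path before the change: B→N = 1+7 = 8 giving 8 days.
F is off the critical path — its longest chain is 3 days, giving 5 of slack.
The critical path is still B→N; finish is now 8 days.
Change in finish: 8 − 8 = +0 days.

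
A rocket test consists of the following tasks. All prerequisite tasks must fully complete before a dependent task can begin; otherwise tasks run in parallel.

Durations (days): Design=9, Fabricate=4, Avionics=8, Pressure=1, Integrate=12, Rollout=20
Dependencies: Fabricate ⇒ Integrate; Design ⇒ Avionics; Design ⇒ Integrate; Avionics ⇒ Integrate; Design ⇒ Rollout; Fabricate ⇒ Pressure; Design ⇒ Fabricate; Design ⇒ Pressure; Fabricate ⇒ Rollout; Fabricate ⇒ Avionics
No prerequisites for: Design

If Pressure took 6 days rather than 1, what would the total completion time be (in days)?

Baseline: Design→Fabricate→Avionics→Integrate = 9+4+8+12 = 33 → 33 days.
Pressure is off the critical path — its longest chain is 14 days, giving 19 of slack.
That remains the longest chain; total 33 days.

33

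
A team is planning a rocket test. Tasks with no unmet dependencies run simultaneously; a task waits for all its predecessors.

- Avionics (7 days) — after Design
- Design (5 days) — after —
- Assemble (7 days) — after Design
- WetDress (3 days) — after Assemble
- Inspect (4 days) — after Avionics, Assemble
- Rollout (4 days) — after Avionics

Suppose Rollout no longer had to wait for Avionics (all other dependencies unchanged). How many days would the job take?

16

Before: longest chain Design→Avionics→Inspect = 5+7+4 = 16, finish 16.
Without Avionics→Rollout, Rollout's earliest start moves from 12 to 0.
After: Design→Avionics→Inspect = 5+7+4 = 16 → 16 days.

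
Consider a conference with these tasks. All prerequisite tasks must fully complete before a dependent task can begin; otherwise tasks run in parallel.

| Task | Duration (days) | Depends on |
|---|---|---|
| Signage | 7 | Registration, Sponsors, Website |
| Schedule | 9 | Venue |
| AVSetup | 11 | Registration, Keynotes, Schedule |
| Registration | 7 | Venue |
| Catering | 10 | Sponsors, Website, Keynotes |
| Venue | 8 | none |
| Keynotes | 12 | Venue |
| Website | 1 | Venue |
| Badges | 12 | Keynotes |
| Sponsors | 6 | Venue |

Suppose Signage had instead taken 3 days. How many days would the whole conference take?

32

The binding path is Venue→Keynotes→Badges = 8+12+12 = 32; finish at 32 days.
Signage has 10 days of float (longest path through it is 22).
No other chain overtakes it, so the finish is 32 days.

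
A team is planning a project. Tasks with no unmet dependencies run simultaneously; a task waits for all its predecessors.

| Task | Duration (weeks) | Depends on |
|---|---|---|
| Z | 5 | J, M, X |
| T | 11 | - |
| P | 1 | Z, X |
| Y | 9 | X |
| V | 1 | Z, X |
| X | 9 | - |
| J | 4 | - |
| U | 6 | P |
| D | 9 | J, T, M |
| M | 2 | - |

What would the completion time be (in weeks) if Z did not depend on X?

20

Before: longest chain X→Z→P→U = 9+5+1+6 = 21, finish 21.
Without X→Z, Z's earliest start moves from 9 to 4.
New critical path: T→D = 11+9 = 20 ⇒ 20 weeks.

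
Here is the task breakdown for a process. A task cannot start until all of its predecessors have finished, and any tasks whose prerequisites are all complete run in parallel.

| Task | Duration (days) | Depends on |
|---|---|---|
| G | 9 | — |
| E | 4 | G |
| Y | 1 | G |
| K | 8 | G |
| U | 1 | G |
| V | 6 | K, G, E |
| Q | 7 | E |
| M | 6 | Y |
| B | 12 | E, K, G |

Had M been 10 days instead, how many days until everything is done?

29

As given, the longest chain is G→K→B = 9+8+12 = 29, so the finish is 29 days.
The longest path through M is only 16 days, so M has float 13.
That remains the longest chain; total 29 days.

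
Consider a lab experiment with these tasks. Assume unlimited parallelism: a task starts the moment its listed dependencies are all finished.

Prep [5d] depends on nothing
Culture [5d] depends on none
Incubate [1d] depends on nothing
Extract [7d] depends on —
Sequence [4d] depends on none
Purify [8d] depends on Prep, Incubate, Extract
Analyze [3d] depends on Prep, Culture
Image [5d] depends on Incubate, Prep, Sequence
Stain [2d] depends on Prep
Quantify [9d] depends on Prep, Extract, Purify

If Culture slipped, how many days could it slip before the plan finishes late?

16

The longest chain is Extract→Purify→Quantify = 7+8+9 = 24; overall finish 24 days.
Longest path through Culture: 8 days (earliest finish 5, latest finish 21).
Slack of Culture = 16 − 0 = 16 days.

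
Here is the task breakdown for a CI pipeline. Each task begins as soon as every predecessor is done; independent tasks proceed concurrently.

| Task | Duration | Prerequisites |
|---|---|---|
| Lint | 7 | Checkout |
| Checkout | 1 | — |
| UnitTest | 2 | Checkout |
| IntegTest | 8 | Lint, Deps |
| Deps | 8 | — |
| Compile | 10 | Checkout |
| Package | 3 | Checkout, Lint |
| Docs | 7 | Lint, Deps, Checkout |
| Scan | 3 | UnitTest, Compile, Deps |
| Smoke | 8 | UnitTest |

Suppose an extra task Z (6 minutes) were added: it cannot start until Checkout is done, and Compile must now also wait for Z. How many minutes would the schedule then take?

Originally the schedule takes 16 minutes.
With Z inserted, Compile now waits for max(Checkout, Z).
New critical path: Checkout→Z→Compile→Scan = 1+6+10+3 = 20 ⇒ 20 minutes.

20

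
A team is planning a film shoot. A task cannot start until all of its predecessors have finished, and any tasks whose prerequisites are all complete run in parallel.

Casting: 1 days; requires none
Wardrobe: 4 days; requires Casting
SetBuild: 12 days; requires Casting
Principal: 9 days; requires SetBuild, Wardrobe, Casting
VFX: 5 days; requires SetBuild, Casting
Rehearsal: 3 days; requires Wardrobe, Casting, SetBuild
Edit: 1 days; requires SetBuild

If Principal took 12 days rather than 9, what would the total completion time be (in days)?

25

As given, the longest chain is Casting→SetBuild→Principal = 1+12+9 = 22, so the finish is 22 days.
Since Principal is critical, the +3 change carries straight to that chain (now 25 days).
The critical path is still Casting→SetBuild→Principal; finish is now 25 days.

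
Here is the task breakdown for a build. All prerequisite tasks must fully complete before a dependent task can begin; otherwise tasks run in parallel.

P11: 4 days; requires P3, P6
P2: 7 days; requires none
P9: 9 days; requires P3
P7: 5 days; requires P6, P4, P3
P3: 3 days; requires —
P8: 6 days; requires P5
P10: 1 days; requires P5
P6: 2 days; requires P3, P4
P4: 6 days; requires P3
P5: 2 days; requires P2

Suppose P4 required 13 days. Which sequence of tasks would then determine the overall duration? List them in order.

As given, the longest chain is P3→P4→P6→P7 = 3+6+2+5 = 16, so the finish is 16 days.
P4 lies on that path, so at 13 days the path becomes 23 days.
That remains the longest chain; total 23 days.

P3, P4, P6, P7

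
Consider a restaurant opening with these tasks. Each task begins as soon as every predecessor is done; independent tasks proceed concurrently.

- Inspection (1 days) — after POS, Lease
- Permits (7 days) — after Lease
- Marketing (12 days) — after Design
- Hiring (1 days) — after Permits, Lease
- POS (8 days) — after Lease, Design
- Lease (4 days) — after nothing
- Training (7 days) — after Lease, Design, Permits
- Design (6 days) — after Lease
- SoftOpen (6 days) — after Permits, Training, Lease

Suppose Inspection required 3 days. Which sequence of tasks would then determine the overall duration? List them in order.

Actual critical path: Lease→Permits→Training→SoftOpen = 4+7+7+6 = 24 ⇒ 24 days.
Inspection is off the critical path — its longest chain is 19 days, giving 5 of slack.
That remains the longest chain; total 24 days.

Lease, Permits, Training, SoftOpen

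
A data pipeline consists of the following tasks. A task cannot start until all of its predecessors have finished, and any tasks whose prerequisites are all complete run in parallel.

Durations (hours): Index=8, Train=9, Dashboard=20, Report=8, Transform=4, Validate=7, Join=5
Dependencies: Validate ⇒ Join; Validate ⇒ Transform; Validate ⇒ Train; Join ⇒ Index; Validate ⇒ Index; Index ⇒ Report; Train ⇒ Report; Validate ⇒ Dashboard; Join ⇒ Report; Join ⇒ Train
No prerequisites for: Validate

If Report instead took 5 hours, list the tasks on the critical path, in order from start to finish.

Validate, Dashboard

Actual critical path: Validate→Join→Train→Report = 7+5+9+8 = 29 ⇒ 29 hours.
Report lies on that path, so at 5 hours the path becomes 26 hours.
Now Validate→Dashboard = 7+20 = 27 is longest, so the finish becomes 27 hours.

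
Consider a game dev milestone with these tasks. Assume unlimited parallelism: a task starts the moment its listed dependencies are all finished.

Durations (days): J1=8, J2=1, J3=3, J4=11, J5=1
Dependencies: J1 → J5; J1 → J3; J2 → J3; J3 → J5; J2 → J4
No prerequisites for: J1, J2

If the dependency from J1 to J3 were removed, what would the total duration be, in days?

12

Original critical path: J1→J3→J5 = 8+3+1 = 12 ⇒ 12 days.
Without J1→J3, J3's earliest start moves from 8 to 1.
The longest chain is now J2→J4 = 1+11 = 12, so the job takes 12 days.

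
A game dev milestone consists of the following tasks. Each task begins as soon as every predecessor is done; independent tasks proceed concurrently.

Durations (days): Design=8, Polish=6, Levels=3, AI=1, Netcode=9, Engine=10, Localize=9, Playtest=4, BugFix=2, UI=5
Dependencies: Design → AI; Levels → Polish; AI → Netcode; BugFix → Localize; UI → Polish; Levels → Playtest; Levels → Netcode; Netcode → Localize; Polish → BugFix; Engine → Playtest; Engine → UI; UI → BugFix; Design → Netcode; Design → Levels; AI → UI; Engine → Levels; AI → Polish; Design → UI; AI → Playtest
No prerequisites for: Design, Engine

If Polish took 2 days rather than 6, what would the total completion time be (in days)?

Actual critical path: Engine→UI→Polish→BugFix→Localize = 10+5+6+2+9 = 32 ⇒ 32 days.
Since Polish is critical, the -4 change carries straight to that chain (now 28 days).
The binding chain switches to Engine→Levels→Netcode→Localize = 10+3+9+9 = 31; finish 31 days.

31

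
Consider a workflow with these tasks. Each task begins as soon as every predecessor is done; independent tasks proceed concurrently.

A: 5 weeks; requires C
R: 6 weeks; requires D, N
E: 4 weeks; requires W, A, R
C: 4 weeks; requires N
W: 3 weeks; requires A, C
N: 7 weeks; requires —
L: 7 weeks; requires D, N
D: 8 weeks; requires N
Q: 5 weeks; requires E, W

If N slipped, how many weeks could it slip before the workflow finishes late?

0

Critical path: N→D→R→E→Q = 7+8+6+4+5 = 30, so the finish is 30 weeks.
N finishes as early as 7 and must finish by 7.
Float = 30 − 30 = 0.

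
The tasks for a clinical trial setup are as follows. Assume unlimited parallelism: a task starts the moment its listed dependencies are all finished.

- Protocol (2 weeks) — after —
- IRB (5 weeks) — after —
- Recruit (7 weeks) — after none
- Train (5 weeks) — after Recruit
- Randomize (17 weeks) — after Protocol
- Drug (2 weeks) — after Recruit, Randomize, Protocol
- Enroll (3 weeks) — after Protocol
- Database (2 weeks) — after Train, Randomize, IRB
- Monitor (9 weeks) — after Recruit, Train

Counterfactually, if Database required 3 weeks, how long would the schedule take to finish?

22

Baseline: Protocol→Randomize→Database = 2+17+2 = 21 → 21 weeks.
Database is on the critical path; changing it to 3 makes that path 22 weeks.
That remains the longest chain; total 22 weeks.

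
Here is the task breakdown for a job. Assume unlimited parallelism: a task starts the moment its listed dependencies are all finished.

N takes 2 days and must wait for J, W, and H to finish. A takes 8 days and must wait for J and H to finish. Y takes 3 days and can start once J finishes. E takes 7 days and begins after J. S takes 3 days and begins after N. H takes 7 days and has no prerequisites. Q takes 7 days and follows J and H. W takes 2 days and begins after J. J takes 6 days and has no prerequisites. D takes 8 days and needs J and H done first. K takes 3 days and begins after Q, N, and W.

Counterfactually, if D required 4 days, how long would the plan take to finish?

Actual critical path: H→Q→K = 7+7+3 = 17 ⇒ 17 days.
D has 2 days of float (longest path through it is 15).
The critical path is still H→Q→K; finish is now 17 days.

17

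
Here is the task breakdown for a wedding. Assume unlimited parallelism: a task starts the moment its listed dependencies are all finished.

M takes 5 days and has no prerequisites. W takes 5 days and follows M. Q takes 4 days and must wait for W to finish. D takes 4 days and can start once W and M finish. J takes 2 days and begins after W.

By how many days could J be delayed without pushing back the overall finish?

The longest chain is M→W→Q = 5+5+4 = 14; overall finish 14 days.
J finishes as early as 12 and must finish by 14.
Slack of J = 12 − 10 = 2 days.

2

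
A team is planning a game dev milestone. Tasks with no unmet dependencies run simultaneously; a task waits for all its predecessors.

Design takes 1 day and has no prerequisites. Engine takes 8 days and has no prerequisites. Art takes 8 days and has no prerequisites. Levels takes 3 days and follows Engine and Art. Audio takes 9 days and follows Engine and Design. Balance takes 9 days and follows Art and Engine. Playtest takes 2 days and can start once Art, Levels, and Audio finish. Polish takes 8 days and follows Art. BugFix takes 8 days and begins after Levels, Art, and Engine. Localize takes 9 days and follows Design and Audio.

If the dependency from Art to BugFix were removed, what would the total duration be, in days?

26

Before: longest chain Engine→Audio→Localize = 8+9+9 = 26, finish 26.
Dropping Art→BugFix doesn't change BugFix's earliest start (11); another predecessor still binds.
After: Engine→Audio→Localize = 8+9+9 = 26 → 26 days.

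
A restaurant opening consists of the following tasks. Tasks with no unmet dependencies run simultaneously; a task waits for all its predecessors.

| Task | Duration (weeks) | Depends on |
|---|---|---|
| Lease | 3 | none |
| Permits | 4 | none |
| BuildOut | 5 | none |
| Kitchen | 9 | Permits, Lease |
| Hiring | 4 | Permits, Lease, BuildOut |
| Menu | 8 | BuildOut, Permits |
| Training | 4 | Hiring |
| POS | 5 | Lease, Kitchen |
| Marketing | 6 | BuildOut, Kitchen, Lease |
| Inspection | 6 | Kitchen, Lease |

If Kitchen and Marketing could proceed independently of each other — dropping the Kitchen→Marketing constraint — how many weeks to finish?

19

Original critical path: Permits→Kitchen→Marketing = 4+9+6 = 19 ⇒ 19 weeks.
Without Kitchen→Marketing, Marketing's earliest start moves from 13 to 5.
New critical path: Permits→Kitchen→Inspection = 4+9+6 = 19 ⇒ 19 weeks.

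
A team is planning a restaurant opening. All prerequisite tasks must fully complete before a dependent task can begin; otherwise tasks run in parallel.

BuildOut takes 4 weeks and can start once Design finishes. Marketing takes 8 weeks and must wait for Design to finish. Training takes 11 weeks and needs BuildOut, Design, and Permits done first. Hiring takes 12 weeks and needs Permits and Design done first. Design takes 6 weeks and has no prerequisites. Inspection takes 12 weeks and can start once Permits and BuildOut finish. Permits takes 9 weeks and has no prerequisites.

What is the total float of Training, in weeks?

Design→BuildOut→Inspection = 6+4+12 = 22 sets the makespan at 22 weeks.
The longest chain containing Training totals 21 weeks.
Float = 22 − 21 = 1.

1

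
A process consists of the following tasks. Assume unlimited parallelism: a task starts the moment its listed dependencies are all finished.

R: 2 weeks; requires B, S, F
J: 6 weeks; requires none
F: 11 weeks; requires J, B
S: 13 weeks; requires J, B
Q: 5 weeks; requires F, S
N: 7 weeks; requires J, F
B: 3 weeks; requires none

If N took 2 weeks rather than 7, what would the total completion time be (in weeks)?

Baseline: J→F→N = 6+11+7 = 24 → 24 weeks.
N lies on that path, so at 2 weeks the path becomes 19 weeks.
New critical path: J→S→Q = 6+13+5 = 24 ⇒ 24 weeks.

24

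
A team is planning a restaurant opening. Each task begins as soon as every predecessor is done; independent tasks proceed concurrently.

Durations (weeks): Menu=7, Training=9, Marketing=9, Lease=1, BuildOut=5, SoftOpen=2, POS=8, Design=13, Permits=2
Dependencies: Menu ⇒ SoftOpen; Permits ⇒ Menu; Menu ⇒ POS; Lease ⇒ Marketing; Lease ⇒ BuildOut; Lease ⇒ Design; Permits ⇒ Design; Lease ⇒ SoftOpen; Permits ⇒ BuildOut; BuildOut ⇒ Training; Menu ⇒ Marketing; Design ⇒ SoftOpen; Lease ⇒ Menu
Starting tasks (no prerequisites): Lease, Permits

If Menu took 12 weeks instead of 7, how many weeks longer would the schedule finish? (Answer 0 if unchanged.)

The binding path is Permits→Menu→Marketing = 2+7+9 = 18; finish at 18 weeks.
Menu lies on that path, so at 12 weeks the path becomes 23 weeks.
The critical path is still Permits→Menu→Marketing; finish is now 23 weeks.
Change in finish: 23 − 18 = +5 weeks.

5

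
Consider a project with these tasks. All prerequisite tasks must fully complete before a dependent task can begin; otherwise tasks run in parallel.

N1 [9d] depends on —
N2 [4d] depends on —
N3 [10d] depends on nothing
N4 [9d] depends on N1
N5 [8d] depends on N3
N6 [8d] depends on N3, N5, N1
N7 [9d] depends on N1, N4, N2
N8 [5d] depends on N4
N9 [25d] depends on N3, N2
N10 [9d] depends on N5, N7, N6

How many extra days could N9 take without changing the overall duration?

Critical path: N1→N4→N7→N10 = 9+9+9+9 = 36, so the finish is 36 days.
The longest chain containing N9 totals 35 days.
So N9 can slip 36 − 35 = 1 day.

1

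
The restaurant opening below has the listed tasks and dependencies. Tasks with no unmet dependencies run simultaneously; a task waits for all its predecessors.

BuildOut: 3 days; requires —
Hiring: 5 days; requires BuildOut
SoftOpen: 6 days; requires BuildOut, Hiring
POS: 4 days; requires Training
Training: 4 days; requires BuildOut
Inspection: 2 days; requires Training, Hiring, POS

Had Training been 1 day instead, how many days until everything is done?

The binding path is BuildOut→Hiring→SoftOpen = 3+5+6 = 14; finish at 14 days.
Training is off the critical path — its longest chain is 13 days, giving 1 of slack.
No other chain overtakes it, so the finish is 14 days.

14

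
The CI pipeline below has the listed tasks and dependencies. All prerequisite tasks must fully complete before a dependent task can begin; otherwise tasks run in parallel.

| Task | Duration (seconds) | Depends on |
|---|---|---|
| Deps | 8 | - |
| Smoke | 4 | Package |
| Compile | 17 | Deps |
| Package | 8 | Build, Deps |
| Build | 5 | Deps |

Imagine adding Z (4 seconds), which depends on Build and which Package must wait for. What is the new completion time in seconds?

Originally the schedule takes 25 seconds.
With Z inserted, Package now waits for max(Build, Deps, Z).
New critical path: Deps→Build→Z→Package→Smoke = 8+5+4+8+4 = 29 ⇒ 29 seconds.

29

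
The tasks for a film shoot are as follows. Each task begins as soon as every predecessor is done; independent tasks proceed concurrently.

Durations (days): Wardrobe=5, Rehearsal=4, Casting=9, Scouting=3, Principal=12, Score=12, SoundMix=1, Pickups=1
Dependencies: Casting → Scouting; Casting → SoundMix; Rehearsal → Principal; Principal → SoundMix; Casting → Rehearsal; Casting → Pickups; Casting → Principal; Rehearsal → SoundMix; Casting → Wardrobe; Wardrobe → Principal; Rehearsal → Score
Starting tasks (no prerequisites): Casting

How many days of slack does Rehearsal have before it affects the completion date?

1

Critical path: Casting→Wardrobe→Principal→SoundMix = 9+5+12+1 = 27, so the finish is 27 days.
Longest path through Rehearsal: 26 days (earliest finish 13, latest finish 14).
Slack of Rehearsal = 10 − 9 = 1 day.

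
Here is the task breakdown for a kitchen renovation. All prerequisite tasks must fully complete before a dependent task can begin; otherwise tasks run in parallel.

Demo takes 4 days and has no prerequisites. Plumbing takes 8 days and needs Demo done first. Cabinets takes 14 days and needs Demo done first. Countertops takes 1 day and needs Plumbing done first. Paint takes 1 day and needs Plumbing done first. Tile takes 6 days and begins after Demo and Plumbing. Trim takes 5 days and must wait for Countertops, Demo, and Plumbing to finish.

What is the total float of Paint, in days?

5

The longest chain is Demo→Plumbing→Countertops→Trim = 4+8+1+5 = 18; overall finish 18 days.
The longest chain containing Paint totals 13 days.
Float = 18 − 13 = 5.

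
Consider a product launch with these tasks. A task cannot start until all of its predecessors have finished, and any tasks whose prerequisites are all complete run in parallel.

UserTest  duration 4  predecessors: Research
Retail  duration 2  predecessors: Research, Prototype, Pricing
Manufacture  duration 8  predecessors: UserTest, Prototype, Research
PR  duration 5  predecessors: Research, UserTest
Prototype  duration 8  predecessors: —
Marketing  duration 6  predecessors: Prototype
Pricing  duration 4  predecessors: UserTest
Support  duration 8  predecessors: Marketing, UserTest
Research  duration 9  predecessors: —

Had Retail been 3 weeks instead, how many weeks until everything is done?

As given, the longest chain is Prototype→Marketing→Support = 8+6+8 = 22, so the finish is 22 weeks.
Retail has 3 weeks of float (longest path through it is 19).
The critical path is still Prototype→Marketing→Support; finish is now 22 weeks.

22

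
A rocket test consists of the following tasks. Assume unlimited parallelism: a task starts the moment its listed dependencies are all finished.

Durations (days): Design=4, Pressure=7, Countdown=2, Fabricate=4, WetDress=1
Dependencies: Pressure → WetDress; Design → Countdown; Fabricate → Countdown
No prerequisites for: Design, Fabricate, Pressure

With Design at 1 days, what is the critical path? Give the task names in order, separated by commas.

As given, the longest chain is Pressure→WetDress = 7+1 = 8, so the finish is 8 days.
The longest path through Design is only 6 days, so Design has float 2.
No other chain overtakes it, so the finish is 8 days.

Pressure, WetDress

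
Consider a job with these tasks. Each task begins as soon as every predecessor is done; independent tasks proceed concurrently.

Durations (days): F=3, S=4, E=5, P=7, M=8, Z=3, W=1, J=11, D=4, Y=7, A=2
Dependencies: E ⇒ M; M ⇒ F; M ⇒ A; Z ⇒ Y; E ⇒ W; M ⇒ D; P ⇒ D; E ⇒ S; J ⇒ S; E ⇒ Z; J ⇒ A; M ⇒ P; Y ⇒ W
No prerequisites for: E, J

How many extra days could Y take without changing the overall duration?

Critical path: E→M→P→D = 5+8+7+4 = 24, so the finish is 24 days.
Longest path through Y: 16 days (earliest finish 15, latest finish 23).
Float = 24 − 16 = 8.

8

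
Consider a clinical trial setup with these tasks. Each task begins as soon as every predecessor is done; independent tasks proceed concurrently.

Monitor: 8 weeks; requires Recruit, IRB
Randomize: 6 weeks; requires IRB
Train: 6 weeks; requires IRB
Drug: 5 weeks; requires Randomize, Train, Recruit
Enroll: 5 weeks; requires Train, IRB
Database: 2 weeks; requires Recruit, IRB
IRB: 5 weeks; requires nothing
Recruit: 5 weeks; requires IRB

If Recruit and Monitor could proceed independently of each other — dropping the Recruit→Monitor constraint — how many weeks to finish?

Before: longest chain IRB→Recruit→Monitor = 5+5+8 = 18, finish 18.
Without Recruit→Monitor, Monitor's earliest start moves from 10 to 5.
After: IRB→Train→Drug = 5+6+5 = 16 → 16 weeks.

16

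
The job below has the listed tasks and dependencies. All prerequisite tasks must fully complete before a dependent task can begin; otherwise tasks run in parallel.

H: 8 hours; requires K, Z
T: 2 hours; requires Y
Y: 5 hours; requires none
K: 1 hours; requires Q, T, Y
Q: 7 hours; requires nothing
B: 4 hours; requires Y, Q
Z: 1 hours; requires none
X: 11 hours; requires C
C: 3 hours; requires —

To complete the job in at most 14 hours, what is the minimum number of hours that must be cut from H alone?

2

Current finish: 16 hours; target: 14.
H is on every critical path, so each hour cut from H cuts the finish by one (this holds down to a finish of 14).
Need 16 − 14 = 2 hours off H → H becomes 6 hours, finish becomes 14.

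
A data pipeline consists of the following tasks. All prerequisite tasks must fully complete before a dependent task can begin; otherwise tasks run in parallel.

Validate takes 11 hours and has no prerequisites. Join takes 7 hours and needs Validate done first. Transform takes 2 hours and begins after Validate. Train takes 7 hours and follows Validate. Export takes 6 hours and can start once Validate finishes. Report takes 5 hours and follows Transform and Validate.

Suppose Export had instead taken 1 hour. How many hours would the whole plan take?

Baseline: Validate→Join = 11+7 = 18 → 18 hours.
The longest path through Export is only 17 hours, so Export has float 1.
That remains the longest chain; total 18 hours.

18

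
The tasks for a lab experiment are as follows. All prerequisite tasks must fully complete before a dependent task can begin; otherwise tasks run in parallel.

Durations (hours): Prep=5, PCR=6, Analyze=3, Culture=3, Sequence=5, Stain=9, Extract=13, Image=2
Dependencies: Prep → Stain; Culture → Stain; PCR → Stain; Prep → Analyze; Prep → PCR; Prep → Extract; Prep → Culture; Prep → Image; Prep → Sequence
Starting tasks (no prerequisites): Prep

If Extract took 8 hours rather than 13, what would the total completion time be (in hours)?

Critical path before the change: Prep→PCR→Stain = 5+6+9 = 20 giving 20 hours.
Extract has 2 hours of float (longest path through it is 18).
No other chain overtakes it, so the finish is 20 hours.

20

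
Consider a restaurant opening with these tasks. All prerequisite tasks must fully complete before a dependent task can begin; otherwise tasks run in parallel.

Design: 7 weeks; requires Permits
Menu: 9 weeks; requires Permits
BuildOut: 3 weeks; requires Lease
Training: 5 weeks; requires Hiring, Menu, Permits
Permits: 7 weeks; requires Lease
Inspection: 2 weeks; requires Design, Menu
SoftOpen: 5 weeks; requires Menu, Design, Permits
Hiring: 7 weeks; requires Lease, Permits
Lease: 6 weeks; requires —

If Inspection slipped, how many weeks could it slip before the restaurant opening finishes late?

Critical path: Lease→Permits→Menu→Training = 6+7+9+5 = 27, so the finish is 27 weeks.
Inspection finishes as early as 24 and must finish by 27.
Float = 27 − 24 = 3.

3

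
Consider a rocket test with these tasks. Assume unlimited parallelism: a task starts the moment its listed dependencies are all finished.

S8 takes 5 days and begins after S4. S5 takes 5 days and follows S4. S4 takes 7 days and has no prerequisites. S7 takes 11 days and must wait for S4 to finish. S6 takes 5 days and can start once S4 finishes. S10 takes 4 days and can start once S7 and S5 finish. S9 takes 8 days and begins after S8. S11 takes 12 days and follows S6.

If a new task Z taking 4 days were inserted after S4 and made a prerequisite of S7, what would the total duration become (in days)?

Originally the rocket test takes 24 days.
With Z inserted, S7 now waits for max(S4, Z).
New critical path: S4→Z→S7→S10 = 7+4+11+4 = 26 ⇒ 26 days.

26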